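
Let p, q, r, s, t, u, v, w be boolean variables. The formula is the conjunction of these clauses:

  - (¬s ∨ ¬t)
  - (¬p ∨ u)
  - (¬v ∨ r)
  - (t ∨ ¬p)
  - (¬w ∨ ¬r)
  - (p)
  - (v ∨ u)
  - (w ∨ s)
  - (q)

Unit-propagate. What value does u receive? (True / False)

True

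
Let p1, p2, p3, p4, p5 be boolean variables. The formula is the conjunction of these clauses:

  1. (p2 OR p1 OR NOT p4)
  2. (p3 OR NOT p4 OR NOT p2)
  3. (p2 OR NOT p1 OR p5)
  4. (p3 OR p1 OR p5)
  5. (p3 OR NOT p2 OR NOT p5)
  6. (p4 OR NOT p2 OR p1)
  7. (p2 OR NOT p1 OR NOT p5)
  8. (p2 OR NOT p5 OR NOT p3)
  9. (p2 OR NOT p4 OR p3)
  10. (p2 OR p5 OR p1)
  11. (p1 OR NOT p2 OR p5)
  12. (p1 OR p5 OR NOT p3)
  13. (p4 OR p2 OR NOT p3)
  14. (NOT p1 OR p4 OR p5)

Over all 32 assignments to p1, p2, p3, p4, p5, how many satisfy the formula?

The models are:
  p1=0 p2=0 p3=0 p4=0 p5=1
  p1=0 p2=1 p3=1 p4=1 p5=1
  p1=1 p2=1 p3=1 p4=0 p5=1
  p1=1 p2=1 p3=1 p4=1 p5=0
  p1=1 p2=1 p3=1 p4=1 p5=1
Count: 5.

5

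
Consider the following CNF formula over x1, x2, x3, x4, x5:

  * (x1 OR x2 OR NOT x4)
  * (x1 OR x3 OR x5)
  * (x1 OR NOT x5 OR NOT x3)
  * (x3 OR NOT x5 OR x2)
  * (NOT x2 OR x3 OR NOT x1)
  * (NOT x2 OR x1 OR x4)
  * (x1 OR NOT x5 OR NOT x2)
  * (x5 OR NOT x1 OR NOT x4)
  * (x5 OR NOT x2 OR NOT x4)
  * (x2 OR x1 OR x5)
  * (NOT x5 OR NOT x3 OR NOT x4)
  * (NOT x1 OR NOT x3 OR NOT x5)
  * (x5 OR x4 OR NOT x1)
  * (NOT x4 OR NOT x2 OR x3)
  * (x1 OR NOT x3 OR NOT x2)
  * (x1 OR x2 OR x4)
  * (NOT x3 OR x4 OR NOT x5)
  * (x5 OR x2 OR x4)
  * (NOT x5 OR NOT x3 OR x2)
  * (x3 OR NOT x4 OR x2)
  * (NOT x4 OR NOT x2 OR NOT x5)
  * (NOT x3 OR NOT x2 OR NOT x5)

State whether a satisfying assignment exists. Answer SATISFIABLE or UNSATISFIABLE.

UNSATISFIABLE

x2 = True:
  x5 = True:
    propagation gives x1=True, x3=True; an empty clause results — contradiction.
  x5 = False:
    propagation gives x4=False, x1=True; an empty clause results — contradiction.
x2 = False:
  x5 = True:
    propagation gives x3=True; an empty clause results — contradiction.
  x5 = False:
    propagation gives x1=True, x4=False; an empty clause results — contradiction.
Every branch closes, so no satisfying assignment exists.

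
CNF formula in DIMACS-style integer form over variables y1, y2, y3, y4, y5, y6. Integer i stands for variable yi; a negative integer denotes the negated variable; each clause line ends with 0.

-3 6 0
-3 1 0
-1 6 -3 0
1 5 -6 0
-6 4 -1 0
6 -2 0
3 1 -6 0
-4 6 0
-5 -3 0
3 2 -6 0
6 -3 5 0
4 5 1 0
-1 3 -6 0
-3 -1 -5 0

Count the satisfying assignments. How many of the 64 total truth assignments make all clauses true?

The models are:
  y1=0 y2=0 y3=0 y4=0 y5=1 y6=0
  y1=1 y2=0 y3=0 y4=0 y5=0 y6=0
  y1=1 y2=0 y3=0 y4=0 y5=1 y6=0
  y1=1 y2=0 y3=1 y4=1 y5=0 y6=1
  y1=1 y2=1 y3=1 y4=1 y5=0 y6=1
That's 5 in total.

5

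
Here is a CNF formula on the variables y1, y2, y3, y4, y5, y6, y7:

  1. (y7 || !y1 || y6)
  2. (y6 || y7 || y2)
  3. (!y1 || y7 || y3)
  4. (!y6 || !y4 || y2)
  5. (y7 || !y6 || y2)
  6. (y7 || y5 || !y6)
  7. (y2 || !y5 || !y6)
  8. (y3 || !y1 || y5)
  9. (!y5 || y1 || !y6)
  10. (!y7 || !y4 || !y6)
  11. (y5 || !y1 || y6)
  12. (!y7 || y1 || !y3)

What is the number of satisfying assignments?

32

Case analysis on y6 and y7:
  y6=1, y7=1: 6 of the 32 assignments to (y1,y2,y3,y4,y5) work.
  y6=1, y7=0: remaining (y1,y2,y3,y4,y5) ∈ {(1,1,1,0,1); (1,1,1,1,1)} — 2.
  y6=0, y7=1: y2, y4 free; 4 ways for (y1,y3,y5) × 2^2 = 16.
  y6=0, y7=0: forces y1=0; y2=1; y3, y4, y5 free → 2^3 = 8.
Total: 6 + 2 + 16 + 8 = 32.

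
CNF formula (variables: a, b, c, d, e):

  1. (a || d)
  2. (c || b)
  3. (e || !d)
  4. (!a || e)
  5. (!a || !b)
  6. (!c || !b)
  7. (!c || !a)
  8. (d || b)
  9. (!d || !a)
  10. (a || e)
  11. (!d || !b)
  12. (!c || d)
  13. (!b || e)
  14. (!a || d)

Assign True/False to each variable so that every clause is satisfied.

a=False, b=False, c=True, d=True, e=True

Pure literal: e appears only positively; assign e = True.
Set a = False and propagate.
  then d is forced to True.
  then b is forced to False.
  then c is forced to True.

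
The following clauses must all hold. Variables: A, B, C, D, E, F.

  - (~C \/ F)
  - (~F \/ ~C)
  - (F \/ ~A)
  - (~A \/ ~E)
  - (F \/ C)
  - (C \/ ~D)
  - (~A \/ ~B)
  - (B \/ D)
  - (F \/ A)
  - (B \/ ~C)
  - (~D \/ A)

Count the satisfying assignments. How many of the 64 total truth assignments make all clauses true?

2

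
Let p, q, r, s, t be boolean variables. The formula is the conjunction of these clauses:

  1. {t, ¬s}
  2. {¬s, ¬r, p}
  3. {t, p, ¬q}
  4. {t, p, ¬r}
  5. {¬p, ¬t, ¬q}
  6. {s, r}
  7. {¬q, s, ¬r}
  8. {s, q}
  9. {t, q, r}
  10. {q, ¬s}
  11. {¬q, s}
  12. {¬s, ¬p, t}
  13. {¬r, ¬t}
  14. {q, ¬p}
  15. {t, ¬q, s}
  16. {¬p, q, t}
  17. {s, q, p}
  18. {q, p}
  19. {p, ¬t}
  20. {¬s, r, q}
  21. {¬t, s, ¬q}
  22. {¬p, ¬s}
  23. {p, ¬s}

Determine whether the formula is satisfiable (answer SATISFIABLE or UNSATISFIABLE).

UNSATISFIABLE

q = True:
  propagation gives s=True, t=True, p=False; an empty clause results — contradiction.
q = False:
  propagation gives s=True; an empty clause results — contradiction.
Every branch closes, so no satisfying assignment exists.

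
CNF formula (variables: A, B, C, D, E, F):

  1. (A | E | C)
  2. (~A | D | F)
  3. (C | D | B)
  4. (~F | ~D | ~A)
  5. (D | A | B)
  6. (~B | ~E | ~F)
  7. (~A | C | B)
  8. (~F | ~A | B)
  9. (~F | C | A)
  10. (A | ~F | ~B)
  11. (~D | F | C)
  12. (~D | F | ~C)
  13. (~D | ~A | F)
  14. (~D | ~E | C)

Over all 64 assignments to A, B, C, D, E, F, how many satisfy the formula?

7

Satisfying assignments:
  A=0 B=0 C=1 D=1 E=0 F=1
  A=0 B=0 C=1 D=1 E=1 F=1
  A=0 B=1 C=0 D=0 E=1 F=0
  A=0 B=1 C=1 D=0 E=0 F=0
  A=0 B=1 C=1 D=0 E=1 F=0
  A=1 B=1 C=0 D=0 E=0 F=1
  A=1 B=1 C=1 D=0 E=0 F=1
That's 7 in total.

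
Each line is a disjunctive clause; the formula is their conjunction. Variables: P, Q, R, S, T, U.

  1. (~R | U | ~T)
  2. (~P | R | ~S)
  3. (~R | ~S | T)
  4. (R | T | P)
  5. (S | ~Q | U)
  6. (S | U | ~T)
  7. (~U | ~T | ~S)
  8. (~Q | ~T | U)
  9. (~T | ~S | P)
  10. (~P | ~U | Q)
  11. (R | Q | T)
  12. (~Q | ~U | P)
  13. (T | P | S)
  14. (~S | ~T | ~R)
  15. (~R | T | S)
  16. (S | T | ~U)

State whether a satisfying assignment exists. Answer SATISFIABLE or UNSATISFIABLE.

SATISFIABLE

Set P = False and propagate.
Set Q = False and propagate.
For the remaining variables, R = True, S = False, T = True, U = True works.
So P=False, Q=False, R=True, S=False, T=True, U=True is a satisfying assignment.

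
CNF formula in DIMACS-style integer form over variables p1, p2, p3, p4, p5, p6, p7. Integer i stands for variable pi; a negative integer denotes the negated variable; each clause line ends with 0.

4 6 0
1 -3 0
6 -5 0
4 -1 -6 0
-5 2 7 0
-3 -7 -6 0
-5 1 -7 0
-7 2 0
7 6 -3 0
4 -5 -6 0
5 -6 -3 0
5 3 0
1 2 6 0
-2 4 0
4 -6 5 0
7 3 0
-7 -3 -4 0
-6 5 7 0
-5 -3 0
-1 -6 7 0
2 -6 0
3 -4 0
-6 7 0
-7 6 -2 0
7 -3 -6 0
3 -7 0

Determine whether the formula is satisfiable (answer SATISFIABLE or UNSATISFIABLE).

UNSATISFIABLE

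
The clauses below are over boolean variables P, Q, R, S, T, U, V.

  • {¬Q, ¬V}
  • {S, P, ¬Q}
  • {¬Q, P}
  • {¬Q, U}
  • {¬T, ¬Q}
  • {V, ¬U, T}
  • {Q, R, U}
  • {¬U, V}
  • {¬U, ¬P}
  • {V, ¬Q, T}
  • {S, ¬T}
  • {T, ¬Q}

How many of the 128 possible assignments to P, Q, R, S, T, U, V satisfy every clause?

18

Case analysis on Q and T:
  Q=1, T=1: a clause becomes empty — 0.
  Q=1, T=0: a clause becomes empty — 0.
  Q=0, T=1: 6 of the 32 assignments to (P,R,S,U,V) work.
  Q=0, T=0: S free; 6 ways for (P,R,U,V) × 2^1 = 12.
Total: 0 + 0 + 6 + 12 = 18.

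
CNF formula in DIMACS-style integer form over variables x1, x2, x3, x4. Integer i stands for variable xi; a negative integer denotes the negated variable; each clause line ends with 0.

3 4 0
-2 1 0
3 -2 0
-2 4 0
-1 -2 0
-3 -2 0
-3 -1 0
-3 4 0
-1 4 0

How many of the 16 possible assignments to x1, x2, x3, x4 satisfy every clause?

Satisfying assignments:
  x1=0 x2=0 x3=0 x4=1
  x1=0 x2=0 x3=1 x4=1
  x1=1 x2=0 x3=0 x4=1
Count: 3.

3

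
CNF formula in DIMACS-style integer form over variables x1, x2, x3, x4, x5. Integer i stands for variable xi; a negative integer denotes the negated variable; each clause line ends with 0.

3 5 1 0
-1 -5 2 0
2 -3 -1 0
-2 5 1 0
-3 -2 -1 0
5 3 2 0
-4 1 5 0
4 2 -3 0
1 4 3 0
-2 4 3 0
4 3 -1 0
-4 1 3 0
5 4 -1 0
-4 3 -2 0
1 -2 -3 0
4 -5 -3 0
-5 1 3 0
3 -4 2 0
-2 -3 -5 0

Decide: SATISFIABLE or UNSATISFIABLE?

SATISFIABLE

Try x1 = False.
Branch on x2: take x2 = False.
For the remaining variables, x3 = True, x4 = True, x5 = True works.
So x1=F, x2=F, x3=T, x4=T, x5=T is a satisfying assignment.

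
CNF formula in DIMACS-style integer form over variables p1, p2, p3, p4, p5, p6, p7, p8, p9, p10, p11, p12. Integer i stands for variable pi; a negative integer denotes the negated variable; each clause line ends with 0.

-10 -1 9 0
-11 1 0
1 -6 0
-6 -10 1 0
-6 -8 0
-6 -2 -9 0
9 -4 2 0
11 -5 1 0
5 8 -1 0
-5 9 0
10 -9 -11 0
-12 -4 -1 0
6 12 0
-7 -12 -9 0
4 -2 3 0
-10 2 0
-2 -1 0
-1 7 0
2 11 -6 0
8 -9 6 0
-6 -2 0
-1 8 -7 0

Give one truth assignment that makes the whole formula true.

p1 = True, p2 = False, p3 = False, p4 = False, p5 = False, p6 = False, p7 = True, p8 = True, p9 = False, p10 = False, p11 = False, p12 = True

Try p1 = True.
  then p2 is forced to False.
  then p10 is forced to False.
  then p7 is forced to True.
  then p8 is forced to True.
  then p6 is forced to False.
  then p12 is forced to True.
  then p4 is forced to False.
  then p9 is forced to False.
  then p5 is forced to False.
p3, p11 are now unconstrained; take p3 = False, p11 = False.
Every clause has at least one true literal under this assignment.
Check each clause:
  1. (!p10 || p9 || !p1) — !p10 is true.
  2. (!p11 || p1) — p1 is true.
  3. (!p6 || p1) — p1 is true.
  4. (!p6 || !p10 || p1) — p1 is true.
  5. (!p8 || !p6) — !p6 is true.
  6. (!p2 || !p9 || !p6) — !p6 is true.
  7. (p9 || p2 || !p4) — !p4 is true.
  8. (p11 || !p5 || p1) — p1 is true.
  9. (p8 || !p1 || p5) — p8 is true.
  10. (p9 || !p5) — !p5 is true.
  11. (!p9 || p10 || !p11) — !p11 is true.
  12. (!p12 || !p4 || !p1) — !p4 is true.
  13. (p12 || p6) — p12 is true.
  14. (!p9 || !p7 || !p12) — !p9 is true.
  15. (!p2 || p3 || p4) — !p2 is true.
  16. (p2 || !p10) — !p10 is true.
  17. (!p2 || !p1) — !p2 is true.
  18. (p7 || !p1) — p7 is true.
  19. (p2 || p11 || !p6) — !p6 is true.
  20. (p6 || !p9 || p8) — p8 is true.
  21. (!p6 || !p2) — !p6 is true.
  22. (p8 || !p1 || !p7) — p8 is true.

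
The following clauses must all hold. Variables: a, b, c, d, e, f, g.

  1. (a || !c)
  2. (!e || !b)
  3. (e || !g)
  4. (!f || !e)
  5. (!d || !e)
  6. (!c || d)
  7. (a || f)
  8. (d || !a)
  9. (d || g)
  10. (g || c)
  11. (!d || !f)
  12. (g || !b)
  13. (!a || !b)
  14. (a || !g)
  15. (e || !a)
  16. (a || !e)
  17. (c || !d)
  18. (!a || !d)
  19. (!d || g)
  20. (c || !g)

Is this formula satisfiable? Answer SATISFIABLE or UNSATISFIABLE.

a = True:
  propagation gives d=True; an empty clause results — contradiction.
a = False:
  propagation gives c=False, f=True, e=False, g=False; an empty clause results — contradiction.
Every branch closes, so no satisfying assignment exists.

UNSATISFIABLE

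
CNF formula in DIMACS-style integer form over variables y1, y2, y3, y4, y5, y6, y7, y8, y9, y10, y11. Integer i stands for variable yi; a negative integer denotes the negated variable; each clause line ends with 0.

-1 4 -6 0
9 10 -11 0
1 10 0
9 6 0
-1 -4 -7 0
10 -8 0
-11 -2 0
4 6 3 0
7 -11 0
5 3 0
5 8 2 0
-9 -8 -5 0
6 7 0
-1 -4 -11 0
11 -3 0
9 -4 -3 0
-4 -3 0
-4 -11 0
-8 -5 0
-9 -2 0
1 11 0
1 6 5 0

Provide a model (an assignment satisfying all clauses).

y1=1, y2=0, y3=1, y4=0, y5=1, y6=0, y7=1, y8=0, y9=1, y10=0, y11=1

Set y1 = True and propagate.
Set y2 = False and propagate.
Try y3 = True.
  then y11 is forced to True.
  then y7 is forced to True.
  then y4 is forced to False.
  then y6 is forced to False.
  then y9 is forced to True.
The remaining clauses are satisfied by y5 = True, y8 = False, y10 = False.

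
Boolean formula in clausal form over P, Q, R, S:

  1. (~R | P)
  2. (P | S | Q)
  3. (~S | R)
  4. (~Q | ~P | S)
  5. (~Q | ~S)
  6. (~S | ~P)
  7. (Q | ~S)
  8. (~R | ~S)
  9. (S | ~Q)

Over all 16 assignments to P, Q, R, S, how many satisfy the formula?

2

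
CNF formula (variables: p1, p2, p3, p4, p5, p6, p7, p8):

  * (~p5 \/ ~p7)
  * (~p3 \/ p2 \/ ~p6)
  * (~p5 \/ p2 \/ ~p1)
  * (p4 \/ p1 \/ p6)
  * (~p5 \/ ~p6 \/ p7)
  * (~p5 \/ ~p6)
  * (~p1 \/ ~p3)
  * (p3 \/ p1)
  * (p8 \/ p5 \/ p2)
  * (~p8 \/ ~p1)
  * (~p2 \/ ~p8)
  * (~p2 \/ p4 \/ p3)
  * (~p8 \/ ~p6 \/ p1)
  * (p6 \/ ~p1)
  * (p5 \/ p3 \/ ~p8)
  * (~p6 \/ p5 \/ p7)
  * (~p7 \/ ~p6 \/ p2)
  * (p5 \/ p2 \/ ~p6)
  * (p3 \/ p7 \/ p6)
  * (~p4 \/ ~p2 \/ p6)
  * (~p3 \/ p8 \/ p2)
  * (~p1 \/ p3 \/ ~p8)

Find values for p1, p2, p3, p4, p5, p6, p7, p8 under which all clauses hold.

p1 = False, p2 = True, p3 = True, p4 = False, p5 = False, p6 = True, p7 = True, p8 = False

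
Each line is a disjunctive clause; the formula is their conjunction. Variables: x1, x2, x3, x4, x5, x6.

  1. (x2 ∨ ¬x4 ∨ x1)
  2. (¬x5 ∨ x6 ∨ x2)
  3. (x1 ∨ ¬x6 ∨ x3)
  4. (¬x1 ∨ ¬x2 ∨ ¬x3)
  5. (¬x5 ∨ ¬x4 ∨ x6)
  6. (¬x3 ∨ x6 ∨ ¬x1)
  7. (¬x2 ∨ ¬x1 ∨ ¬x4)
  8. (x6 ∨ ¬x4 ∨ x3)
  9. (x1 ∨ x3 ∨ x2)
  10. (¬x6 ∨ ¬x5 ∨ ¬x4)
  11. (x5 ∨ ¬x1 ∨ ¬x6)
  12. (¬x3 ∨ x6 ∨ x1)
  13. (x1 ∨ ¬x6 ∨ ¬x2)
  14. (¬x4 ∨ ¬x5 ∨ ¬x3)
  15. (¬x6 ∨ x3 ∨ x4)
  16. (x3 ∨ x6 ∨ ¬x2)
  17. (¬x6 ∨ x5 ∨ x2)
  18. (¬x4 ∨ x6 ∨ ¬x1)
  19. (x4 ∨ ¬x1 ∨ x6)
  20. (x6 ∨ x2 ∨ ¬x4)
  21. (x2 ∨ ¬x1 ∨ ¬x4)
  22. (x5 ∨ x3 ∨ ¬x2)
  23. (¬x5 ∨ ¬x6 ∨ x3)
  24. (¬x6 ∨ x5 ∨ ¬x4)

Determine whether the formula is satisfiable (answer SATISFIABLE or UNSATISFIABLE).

Set x1 = True and propagate.
Set x2 = False and propagate.
  then x4 is forced to False.
  then x6 is forced to True.
  then x5 is forced to True.
  then x3 is forced to True.
So x1=T, x2=F, x3=T, x4=F, x5=T, x6=T is a satisfying assignment.

SATISFIABLE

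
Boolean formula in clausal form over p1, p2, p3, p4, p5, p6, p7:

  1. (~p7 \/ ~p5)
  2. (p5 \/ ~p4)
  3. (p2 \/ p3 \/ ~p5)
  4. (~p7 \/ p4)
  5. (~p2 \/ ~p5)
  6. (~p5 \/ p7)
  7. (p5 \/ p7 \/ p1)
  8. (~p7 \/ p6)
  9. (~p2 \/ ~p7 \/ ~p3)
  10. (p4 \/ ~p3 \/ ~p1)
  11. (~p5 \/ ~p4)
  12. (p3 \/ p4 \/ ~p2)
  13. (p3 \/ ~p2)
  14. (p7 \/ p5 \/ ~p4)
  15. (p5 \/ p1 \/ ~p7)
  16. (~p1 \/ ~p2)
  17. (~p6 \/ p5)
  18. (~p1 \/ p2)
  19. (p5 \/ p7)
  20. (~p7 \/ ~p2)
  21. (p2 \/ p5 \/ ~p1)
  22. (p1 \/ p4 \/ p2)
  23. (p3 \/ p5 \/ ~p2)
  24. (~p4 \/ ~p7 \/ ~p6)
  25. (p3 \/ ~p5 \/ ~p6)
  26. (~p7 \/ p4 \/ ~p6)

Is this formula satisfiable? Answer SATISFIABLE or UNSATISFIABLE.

p5 = True:
  propagation gives p7=False; an empty clause results — contradiction.
p5 = False:
  propagation gives p4=False, p7=False; an empty clause results — contradiction.
Every branch closes, so no satisfying assignment exists.

UNSATISFIABLE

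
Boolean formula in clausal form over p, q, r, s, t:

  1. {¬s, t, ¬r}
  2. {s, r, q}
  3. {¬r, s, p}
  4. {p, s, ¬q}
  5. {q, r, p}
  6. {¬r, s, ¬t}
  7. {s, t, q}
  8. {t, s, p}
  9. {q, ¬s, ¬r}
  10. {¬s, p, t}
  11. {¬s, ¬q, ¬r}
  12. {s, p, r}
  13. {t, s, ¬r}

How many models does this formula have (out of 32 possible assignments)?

7

Case analysis on s and r:
  s=T, r=T: a clause becomes empty — 0.
  s=T, r=F: 5 of the 8 assignments to (p,q,t) work.
  s=F, r=T: a clause becomes empty — 0.
  s=F, r=F: remaining (p,q,t) ∈ {(T,T,F); (T,T,T)} — 2.
Total: 0 + 5 + 0 + 2 = 7.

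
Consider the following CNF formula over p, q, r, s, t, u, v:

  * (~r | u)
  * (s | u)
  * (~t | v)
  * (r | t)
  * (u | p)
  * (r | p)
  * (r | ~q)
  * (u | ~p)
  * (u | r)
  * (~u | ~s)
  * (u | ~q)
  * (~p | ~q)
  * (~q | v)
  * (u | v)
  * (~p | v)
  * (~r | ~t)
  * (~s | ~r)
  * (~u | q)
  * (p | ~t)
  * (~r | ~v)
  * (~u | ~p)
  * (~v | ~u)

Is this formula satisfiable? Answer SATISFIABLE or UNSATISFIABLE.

UNSATISFIABLE

u = True:
  propagation gives s=False, q=True, r=True, p=False; an empty clause results — contradiction.
u = False:
  propagation gives r=False; an empty clause results — contradiction.
Every branch closes, so no satisfying assignment exists.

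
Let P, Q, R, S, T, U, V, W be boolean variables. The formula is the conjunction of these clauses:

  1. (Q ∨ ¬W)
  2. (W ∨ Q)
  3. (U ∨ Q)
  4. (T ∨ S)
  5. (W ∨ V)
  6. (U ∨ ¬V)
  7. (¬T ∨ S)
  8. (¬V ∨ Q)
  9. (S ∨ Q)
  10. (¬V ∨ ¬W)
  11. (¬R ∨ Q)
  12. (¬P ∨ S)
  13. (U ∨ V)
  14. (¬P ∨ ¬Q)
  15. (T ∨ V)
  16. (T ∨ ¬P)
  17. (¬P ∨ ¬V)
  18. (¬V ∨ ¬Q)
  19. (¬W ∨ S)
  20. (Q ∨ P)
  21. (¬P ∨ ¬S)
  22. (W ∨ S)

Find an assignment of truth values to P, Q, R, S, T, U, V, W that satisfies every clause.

P=F, Q=T, R=F, S=T, T=T, U=T, V=F, W=T

Pure literal: R appears only negated; assign R = False.
U occurs only positively in the remaining clauses — set U = True.
Set P = False and propagate.
  then Q is forced to True.
  then V is forced to False.
  then W is forced to True.
  then T is forced to True.
  then S is forced to True.
Every clause has at least one true literal under this assignment.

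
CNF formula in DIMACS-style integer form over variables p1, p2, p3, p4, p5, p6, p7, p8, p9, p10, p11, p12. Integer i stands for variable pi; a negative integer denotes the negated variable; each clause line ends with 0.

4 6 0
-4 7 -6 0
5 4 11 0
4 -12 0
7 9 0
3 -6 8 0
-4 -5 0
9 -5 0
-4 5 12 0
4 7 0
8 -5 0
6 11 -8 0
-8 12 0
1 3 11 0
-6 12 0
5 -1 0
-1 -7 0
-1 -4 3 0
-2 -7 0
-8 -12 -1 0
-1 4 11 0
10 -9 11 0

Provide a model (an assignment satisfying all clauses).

p1 = F, p2 = F, p3 = F, p4 = T, p5 = F, p6 = T, p7 = T, p8 = T, p9 = T, p10 = F, p11 = T, p12 = T

p2 occurs only negated in the remaining clauses — set p2 = False.
p11 occurs only positively in the remaining clauses — set p11 = True.
Branch on p1: take p1 = False.
Branch on p3: take p3 = False.
Try p4 = True.
  then p5 is forced to False.
  then p12 is forced to True.
For the remaining variables, p6 = True, p7 = True, p8 = True, p9 = True, p10 = False works.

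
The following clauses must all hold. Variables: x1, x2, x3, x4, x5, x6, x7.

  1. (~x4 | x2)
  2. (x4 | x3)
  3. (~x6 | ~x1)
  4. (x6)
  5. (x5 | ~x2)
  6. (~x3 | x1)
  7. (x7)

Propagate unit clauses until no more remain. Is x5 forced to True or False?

(x6) is a unit clause: x6 = True.
In (~x1 | ~x6), ~x6 is now false; ~x1 must hold, so x1 = False.
(x1 | ~x3) with x1 = False leaves only ~x3, so x3 = False.
In (x3 | x4), x3 is now false; x4 must hold, so x4 = True.
(x2 | ~x4): since x4 = True, the clause reduces to (x2). x2 = True.
(x5 | ~x2) with x2 = True leaves only x5, so x5 = True.

True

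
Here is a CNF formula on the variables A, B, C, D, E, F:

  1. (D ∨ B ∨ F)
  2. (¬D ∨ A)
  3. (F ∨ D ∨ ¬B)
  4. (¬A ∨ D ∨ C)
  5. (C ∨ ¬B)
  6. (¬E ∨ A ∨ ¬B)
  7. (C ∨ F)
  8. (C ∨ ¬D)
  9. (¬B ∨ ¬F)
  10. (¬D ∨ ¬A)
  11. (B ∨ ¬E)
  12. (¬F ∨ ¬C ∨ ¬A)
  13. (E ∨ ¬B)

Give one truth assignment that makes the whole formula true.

A=F  B=F  C=T  D=F  E=F  F=T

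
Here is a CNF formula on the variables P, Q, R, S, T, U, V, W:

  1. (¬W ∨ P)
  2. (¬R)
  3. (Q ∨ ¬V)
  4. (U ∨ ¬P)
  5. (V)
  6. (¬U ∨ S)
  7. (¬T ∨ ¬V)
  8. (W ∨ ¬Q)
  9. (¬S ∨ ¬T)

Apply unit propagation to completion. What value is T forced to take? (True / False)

False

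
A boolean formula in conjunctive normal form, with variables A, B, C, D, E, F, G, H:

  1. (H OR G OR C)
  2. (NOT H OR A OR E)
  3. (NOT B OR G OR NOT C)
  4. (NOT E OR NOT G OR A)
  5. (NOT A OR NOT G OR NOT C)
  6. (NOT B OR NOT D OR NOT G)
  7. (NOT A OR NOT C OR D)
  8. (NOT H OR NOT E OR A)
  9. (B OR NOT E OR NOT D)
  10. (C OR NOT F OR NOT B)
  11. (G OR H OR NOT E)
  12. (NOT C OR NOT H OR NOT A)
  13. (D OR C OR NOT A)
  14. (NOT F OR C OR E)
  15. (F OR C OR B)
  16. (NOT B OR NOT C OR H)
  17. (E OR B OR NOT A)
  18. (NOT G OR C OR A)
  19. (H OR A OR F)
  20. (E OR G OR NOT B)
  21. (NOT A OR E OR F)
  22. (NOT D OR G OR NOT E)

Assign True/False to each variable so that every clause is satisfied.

A = F  B = F  C = T  D = F  E = F  F = T  G = T  H = F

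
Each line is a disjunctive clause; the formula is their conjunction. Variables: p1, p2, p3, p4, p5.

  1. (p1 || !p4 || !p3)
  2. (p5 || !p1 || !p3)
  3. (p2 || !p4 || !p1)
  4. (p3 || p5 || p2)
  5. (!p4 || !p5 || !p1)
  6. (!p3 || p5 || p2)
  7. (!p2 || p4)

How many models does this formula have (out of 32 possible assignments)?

8

Split on p1, then p2.
  p1=1, p2=1: remaining (p3,p4,p5) ∈ {(0,1,0)} — 1.
  p1=1, p2=0: remaining (p3,p4,p5) ∈ {(0,0,1); (1,0,1)} — 2.
  p1=0, p2=1: remaining (p3,p4,p5) ∈ {(0,1,0); (0,1,1)} — 2.
  p1=0, p2=0: remaining (p3,p4,p5) ∈ {(0,0,1); (0,1,1); (1,0,1)} — 3.
Total: 1 + 2 + 2 + 3 = 8.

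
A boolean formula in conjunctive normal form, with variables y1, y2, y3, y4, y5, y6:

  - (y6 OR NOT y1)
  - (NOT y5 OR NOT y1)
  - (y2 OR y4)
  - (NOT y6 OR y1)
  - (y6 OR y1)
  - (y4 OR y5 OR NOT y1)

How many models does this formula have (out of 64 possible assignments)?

4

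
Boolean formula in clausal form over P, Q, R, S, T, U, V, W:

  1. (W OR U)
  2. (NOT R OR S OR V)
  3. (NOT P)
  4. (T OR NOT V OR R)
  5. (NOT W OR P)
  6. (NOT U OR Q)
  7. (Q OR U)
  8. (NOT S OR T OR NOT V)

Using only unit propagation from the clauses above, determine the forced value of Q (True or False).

True

Unit clause (NOT P) sets P = False.
From (NOT W OR P) and P = False: W = False.
In (W OR U), W is now false; U must hold, so U = True.
From (NOT U OR Q) and U = True: Q = True.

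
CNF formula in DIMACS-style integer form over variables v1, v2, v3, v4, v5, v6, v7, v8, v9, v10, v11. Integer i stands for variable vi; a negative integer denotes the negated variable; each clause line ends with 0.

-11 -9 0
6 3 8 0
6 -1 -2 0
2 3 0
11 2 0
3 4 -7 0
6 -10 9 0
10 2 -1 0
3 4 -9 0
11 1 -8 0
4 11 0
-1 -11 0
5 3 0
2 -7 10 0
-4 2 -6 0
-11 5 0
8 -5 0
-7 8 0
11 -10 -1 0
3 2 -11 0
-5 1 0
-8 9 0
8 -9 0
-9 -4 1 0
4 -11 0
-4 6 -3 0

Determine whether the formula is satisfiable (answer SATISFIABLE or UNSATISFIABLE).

SATISFIABLE

Pure literal: v7 appears only negated; assign v7 = False.
Try v1 = True.
  then v11 is forced to False.
  then v2 is forced to True.
  then v6 is forced to True.
  then v4 is forced to True.
  then v10 is forced to False.
For the remaining variables, v3 = True, v5 = False, v8 = False, v9 = False works.
So v1 = True, v2 = True, v3 = True, v4 = True, v5 = False, v6 = True, v7 = False, v8 = False, v9 = False, v10 = False, v11 = False is a satisfying assignment.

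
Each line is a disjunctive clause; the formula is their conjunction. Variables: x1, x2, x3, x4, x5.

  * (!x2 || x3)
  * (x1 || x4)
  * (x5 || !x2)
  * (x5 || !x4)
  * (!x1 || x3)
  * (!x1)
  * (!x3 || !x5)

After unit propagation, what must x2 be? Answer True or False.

(!x1) is a unit clause: x1 = False.
In (x4 || x1), x1 is now false; x4 must hold, so x4 = True.
(x5 || !x4): since x4 = True, the clause reduces to (x5). x5 = True.
From (!x5 || !x3) and x5 = True: x3 = False.
(x3 || !x2) with x3 = False leaves only !x2, so x2 = False.

False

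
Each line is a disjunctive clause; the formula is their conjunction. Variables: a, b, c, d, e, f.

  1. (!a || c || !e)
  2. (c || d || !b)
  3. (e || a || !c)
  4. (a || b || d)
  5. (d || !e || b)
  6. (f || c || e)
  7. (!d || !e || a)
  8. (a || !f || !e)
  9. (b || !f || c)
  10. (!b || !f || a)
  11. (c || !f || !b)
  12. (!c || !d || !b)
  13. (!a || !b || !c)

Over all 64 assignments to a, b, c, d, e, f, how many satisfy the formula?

Satisfying assignments:
  a=0 b=1 c=1 d=0 e=1 f=0
  a=1 b=0 c=1 d=0 e=0 f=0
  a=1 b=0 c=1 d=0 e=0 f=1
  a=1 b=0 c=1 d=1 e=0 f=0
  a=1 b=0 c=1 d=1 e=0 f=1
  a=1 b=0 c=1 d=1 e=1 f=0
  a=1 b=0 c=1 d=1 e=1 f=1
That's 7 in total.

7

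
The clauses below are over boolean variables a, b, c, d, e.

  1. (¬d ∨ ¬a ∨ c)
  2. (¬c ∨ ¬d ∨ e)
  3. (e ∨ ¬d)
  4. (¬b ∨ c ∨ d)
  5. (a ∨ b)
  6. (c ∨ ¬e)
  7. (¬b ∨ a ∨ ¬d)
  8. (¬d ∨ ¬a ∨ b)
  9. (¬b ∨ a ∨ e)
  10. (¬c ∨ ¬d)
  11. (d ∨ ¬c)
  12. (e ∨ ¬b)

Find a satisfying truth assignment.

a=1, b=0, c=0, d=0, e=0

Set a = True and propagate.
Set b = False and propagate.
  then d is forced to False.
  then c is forced to False.
  then e is forced to False.
Every clause has at least one true literal under this assignment.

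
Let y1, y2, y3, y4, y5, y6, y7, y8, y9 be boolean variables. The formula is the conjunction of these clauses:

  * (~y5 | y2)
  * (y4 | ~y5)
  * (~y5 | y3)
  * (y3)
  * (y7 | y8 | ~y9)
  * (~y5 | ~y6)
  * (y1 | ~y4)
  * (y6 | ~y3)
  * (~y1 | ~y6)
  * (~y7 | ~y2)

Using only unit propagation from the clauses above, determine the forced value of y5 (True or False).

(y3) is a unit clause: y3 = True.
From (~y3 | y6) and y3 = True: y6 = True.
From (~y5 | ~y6) and y6 = True: y5 = False.

False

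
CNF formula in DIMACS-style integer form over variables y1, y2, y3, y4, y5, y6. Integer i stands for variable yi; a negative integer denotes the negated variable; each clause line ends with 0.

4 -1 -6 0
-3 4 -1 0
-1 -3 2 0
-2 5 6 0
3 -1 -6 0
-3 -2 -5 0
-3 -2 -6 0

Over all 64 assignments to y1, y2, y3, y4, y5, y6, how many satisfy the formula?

28

Case analysis on y3 and y1:
  y3=T, y1=T: a clause becomes empty — 0.
  y3=T, y1=F: forces y2=F; y4, y5, y6 free → 2^3 = 8.
  y3=F, y1=T: y4 free; 3 ways for (y2,y5,y6) × 2^1 = 6.
  y3=F, y1=F: y4 free; 7 ways for (y2,y5,y6) × 2^1 = 14.
Total: 0 + 8 + 6 + 14 = 28.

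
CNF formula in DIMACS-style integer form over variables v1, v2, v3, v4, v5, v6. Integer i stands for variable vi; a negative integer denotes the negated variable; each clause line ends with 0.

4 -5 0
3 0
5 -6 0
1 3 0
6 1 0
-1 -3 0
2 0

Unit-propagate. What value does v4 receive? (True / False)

True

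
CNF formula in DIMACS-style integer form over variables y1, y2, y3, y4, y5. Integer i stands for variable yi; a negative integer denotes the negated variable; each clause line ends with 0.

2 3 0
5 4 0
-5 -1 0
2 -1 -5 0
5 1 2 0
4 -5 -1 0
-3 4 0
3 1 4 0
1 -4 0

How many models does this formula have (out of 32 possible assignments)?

Satisfying assignments:
  y1=T y2=F y3=T y4=T y5=F
  y1=T y2=T y3=F y4=T y5=F
  y1=T y2=T y3=T y4=T y5=F
Count: 3.

3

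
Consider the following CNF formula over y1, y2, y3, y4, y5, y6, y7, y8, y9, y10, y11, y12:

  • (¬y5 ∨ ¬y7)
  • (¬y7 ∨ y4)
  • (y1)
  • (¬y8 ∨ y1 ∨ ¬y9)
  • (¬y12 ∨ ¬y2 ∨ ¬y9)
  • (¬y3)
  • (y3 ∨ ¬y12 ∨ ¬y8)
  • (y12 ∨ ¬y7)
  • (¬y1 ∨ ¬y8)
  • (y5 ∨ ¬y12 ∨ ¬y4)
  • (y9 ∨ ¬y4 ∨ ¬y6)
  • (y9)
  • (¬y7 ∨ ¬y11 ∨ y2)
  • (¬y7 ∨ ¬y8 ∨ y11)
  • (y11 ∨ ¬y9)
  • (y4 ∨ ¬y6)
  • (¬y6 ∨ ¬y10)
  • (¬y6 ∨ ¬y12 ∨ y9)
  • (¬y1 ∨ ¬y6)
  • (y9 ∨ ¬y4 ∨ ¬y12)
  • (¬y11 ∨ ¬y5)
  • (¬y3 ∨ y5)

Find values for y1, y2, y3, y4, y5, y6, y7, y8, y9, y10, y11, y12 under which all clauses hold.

y1=T, y2=F, y3=F, y4=F, y5=F, y6=F, y7=F, y8=F, y9=T, y10=T, y11=T, y12=T

The clause (y1) is unit: y1 must be True.
(¬y3) is a unit clause, so y3 = False.
The clause (¬y8) is unit: y8 must be False.
(y9) is a unit clause, so y9 = True.
The clause (y11) is unit: y11 must be True.
The clause (¬y6) is unit: y6 must be False.
The clause (¬y5) is unit: y5 must be False.
y7 occurs only negated in the remaining clauses — set y7 = False.
Set y2 = False and propagate.
Try y4 = False.
y10, y12 are now unconstrained; take y10 = True, y12 = True.
Every clause has at least one true literal under this assignment.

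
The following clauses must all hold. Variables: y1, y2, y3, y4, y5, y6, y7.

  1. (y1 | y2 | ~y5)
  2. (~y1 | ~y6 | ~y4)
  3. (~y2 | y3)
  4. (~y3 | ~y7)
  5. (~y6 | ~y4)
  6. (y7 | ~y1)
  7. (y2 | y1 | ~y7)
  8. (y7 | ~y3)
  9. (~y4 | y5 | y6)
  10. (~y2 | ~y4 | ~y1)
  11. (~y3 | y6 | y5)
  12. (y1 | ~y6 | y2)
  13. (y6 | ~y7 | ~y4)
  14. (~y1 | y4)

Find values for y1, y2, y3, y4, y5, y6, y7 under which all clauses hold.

y1 = F, y2 = F, y3 = F, y4 = F, y5 = F, y6 = F, y7 = F

Check each clause:
  1. (y1 | ~y5 | y2) — ~y5 is true.
  2. (~y1 | ~y4 | ~y6) — ~y6 is true.
  3. (~y2 | y3) — ~y2 is true.
  4. (~y7 | ~y3) — ~y7 is true.
  5. (~y4 | ~y6) — ~y6 is true.
  6. (~y1 | y7) — ~y1 is true.
  7. (~y7 | y2 | y1) — ~y7 is true.
  8. (~y3 | y7) — ~y3 is true.
  9. (~y4 | y5 | y6) — ~y4 is true.
  10. (~y4 | ~y1 | ~y2) — ~y4 is true.
  11. (y5 | y6 | ~y3) — ~y3 is true.
  12. (y1 | ~y6 | y2) — ~y6 is true.
  13. (~y4 | ~y7 | y6) — ~y7 is true.
  14. (y4 | ~y1) — ~y1 is true.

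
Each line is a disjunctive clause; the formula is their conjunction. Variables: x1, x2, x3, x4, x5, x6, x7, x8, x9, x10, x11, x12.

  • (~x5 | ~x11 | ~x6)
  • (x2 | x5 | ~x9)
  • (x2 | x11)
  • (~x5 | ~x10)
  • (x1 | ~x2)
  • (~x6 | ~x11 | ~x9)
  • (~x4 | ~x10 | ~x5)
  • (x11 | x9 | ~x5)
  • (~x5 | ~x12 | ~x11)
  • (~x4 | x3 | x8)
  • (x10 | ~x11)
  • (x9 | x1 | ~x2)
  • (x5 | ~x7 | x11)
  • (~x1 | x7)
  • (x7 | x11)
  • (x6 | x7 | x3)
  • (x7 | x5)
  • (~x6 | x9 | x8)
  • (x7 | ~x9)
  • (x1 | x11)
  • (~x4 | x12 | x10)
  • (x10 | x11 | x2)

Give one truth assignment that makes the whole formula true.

x1=False, x2=False, x3=False, x4=True, x5=False, x6=True, x7=True, x8=True, x9=False, x10=True, x11=True, x12=True

Pure literal: x8 appears only positively; assign x8 = True.
Branch on x1: take x1 = False.
  then x2 is forced to False.
  then x11 is forced to True.
  then x10 is forced to True.
  then x5 is forced to False.
  then x9 is forced to False.
  then x7 is forced to True.
x3, x4, x6, x12 are now unconstrained; take x3 = False, x4 = True, x6 = True, x12 = True.
Every clause has at least one true literal under this assignment.
Check each clause:
  1. (~x11 | ~x5 | ~x6) — ~x5 is true.
  2. (x2 | ~x9 | x5) — ~x9 is true.
  3. (x2 | x11) — x11 is true.
  4. (~x10 | ~x5) — ~x5 is true.
  5. (~x2 | x1) — ~x2 is true.
  6. (~x6 | ~x9 | ~x11) — ~x9 is true.
  7. (~x4 | ~x5 | ~x10) — ~x5 is true.
  8. (x11 | x9 | ~x5) — x11 is true.
  9. (~x12 | ~x11 | ~x5) — ~x5 is true.
  10. (~x4 | x3 | x8) — x8 is true.
  11. (~x11 | x10) — x10 is true.
  12. (~x2 | x1 | x9) — ~x2 is true.
  13. (x5 | x11 | ~x7) — x11 is true.
  14. (x7 | ~x1) — ~x1 is true.
  15. (x7 | x11) — x11 is true.
  16. (x3 | x7 | x6) — x6 is true.
  17. (x7 | x5) — x7 is true.
  18. (x9 | x8 | ~x6) — x8 is true.
  19. (x7 | ~x9) — ~x9 is true.
  20. (x1 | x11) — x11 is true.
  21. (x12 | ~x4 | x10) — x10 is true.
  22. (x11 | x2 | x10) — x10 is true.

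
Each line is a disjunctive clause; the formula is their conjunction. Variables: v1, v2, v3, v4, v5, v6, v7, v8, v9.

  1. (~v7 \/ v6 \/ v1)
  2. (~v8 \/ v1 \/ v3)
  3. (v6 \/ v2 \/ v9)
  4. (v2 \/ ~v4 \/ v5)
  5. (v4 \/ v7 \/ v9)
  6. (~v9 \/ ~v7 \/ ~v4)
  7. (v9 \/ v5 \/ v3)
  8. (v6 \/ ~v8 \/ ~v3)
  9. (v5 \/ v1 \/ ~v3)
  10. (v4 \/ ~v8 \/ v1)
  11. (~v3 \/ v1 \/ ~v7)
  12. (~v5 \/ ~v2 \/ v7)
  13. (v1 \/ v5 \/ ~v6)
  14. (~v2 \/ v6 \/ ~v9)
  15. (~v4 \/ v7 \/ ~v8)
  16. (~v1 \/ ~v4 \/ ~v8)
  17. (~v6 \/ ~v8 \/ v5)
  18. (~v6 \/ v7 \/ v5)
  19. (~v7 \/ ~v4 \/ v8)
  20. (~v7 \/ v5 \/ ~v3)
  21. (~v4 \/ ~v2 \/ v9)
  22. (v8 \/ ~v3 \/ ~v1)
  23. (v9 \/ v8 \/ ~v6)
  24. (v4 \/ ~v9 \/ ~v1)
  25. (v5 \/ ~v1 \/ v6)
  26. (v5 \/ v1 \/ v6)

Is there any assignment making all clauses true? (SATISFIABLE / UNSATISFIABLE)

SATISFIABLE

Set v1 = True and propagate.
The remaining clauses are satisfied by v2 = False, v3 = False, v4 = True, v5 = True, v6 = False, v7 = False, v8 = False, v9 = True.
Every clause has at least one true literal under this assignment.
So v1=True, v2=False, v3=False, v4=True, v5=True, v6=False, v7=False, v8=False, v9=True is a satisfying assignment.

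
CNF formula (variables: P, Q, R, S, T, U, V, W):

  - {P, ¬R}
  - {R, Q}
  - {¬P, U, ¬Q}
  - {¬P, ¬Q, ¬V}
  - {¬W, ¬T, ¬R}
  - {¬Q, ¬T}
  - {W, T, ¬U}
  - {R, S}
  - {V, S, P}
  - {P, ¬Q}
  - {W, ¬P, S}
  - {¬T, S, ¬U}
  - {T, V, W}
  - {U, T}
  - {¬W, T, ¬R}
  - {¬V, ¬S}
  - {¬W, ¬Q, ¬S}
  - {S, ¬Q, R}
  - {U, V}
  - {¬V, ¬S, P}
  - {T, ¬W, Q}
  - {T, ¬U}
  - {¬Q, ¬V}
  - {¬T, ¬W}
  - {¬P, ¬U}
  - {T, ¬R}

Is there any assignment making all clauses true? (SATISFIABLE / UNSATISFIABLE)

UNSATISFIABLE

T = True:
  propagation gives Q=False, R=True, P=True, W=False; an empty clause results — contradiction.
T = False:
  propagation gives U=True; an empty clause results — contradiction.
Every branch closes, so no satisfying assignment exists.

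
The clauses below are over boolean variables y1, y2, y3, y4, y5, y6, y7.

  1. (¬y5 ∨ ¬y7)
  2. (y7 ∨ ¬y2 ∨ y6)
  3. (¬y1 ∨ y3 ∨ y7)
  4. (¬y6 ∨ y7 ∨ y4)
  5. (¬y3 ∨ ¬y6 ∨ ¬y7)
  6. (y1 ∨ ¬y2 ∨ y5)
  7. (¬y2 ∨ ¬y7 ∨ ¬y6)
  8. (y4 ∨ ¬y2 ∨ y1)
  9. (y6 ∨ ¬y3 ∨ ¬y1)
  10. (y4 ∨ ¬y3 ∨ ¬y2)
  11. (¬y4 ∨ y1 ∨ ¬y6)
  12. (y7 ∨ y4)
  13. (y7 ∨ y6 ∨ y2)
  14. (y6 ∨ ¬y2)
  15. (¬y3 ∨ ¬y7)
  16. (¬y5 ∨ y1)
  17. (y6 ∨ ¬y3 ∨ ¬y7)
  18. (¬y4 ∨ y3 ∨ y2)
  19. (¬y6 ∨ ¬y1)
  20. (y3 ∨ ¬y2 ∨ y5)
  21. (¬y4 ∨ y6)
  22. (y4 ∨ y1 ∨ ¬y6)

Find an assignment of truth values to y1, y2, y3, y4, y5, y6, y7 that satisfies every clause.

y1=F  y2=F  y3=F  y4=F  y5=F  y6=F  y7=T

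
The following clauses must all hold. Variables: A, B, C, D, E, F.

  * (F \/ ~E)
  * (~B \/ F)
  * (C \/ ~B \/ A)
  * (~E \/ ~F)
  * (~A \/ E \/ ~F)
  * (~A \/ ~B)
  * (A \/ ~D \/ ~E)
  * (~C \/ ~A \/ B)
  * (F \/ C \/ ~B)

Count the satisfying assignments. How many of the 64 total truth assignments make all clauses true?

12

Split on A, then B.
  A=1, B=1: a clause becomes empty — 0.
  A=1, B=0: remaining (C,D,E,F) ∈ {(0,0,0,0); (0,1,0,0)} — 2.
  A=0, B=1: remaining (C,D,E,F) ∈ {(1,0,0,1); (1,1,0,1)} — 2.
  A=0, B=0: forces E=0; C, D, F free → 2^3 = 8.
Total: 0 + 2 + 2 + 8 = 12.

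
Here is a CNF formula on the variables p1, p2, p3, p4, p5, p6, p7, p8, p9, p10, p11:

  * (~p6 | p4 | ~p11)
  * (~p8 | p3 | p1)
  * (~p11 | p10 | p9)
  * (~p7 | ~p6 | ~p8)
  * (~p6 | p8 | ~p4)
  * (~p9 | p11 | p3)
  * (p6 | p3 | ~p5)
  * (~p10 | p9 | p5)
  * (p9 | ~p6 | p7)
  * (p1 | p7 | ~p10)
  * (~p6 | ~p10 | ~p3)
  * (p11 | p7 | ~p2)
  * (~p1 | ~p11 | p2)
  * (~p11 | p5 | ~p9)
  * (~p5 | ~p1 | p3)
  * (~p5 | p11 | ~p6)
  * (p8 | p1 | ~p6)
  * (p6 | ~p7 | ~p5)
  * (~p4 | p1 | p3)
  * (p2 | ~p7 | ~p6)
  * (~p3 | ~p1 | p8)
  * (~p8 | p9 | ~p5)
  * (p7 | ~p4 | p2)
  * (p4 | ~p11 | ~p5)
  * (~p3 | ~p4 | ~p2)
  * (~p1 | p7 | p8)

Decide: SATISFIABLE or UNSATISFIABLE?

Set p1 = False and propagate.
Set p2 = False and propagate.
For the remaining variables, p3 = True, p4 = False, p5 = False, p6 = False, p7 = True, p8 = False, p9 = True, p10 = False, p11 = False works.
So p1=0  p2=0  p3=1  p4=0  p5=0  p6=0  p7=1  p8=0  p9=1  p10=0  p11=0 is a satisfying assignment.

SATISFIABLE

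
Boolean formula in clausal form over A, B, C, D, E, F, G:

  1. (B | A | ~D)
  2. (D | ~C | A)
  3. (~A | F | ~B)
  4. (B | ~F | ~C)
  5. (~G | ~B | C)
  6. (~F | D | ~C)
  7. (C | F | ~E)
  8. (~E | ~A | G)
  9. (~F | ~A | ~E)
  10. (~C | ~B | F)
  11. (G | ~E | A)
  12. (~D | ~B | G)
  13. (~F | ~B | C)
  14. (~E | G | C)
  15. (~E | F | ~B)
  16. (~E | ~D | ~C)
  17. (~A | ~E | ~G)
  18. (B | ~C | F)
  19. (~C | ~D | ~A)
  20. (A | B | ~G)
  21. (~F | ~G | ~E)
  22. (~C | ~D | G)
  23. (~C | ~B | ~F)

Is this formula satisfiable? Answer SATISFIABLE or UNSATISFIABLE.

SATISFIABLE

E occurs only negated in the remaining clauses — set E = False.
Set A = False and propagate.
Branch on B: take B = False.
  then D is forced to False.
  then C is forced to False.
  then G is forced to False.
F is now unconstrained; take F = False.
Every clause has at least one true literal under this assignment.
So A=False, B=False, C=False, D=False, E=False, F=False, G=False is a satisfying assignment.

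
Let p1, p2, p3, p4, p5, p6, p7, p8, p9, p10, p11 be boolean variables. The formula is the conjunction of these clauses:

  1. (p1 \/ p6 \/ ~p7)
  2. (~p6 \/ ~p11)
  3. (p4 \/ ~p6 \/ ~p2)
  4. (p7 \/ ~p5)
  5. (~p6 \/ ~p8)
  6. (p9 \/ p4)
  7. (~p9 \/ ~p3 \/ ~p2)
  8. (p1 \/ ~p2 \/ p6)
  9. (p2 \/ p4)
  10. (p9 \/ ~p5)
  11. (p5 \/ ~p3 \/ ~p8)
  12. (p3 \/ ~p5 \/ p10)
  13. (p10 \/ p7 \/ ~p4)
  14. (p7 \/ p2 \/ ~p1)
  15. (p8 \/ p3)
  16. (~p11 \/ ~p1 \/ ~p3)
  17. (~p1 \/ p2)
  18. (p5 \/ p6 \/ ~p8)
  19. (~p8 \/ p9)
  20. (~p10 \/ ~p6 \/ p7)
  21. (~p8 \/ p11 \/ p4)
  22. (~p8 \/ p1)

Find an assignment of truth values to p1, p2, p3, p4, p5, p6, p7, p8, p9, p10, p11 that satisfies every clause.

Try p1 = False.
  then p8 is forced to False.
  then p3 is forced to True.
Set p2 = False and propagate.
  then p4 is forced to True.
For the remaining variables, p5 = False, p6 = True, p7 = True, p9 = True, p10 = True, p11 = False works.
Check each clause:
  1. (p1 \/ p6 \/ ~p7) — p6 is true.
  2. (~p11 \/ ~p6) — ~p11 is true.
  3. (~p6 \/ ~p2 \/ p4) — p4 is true.
  4. (p7 \/ ~p5) — ~p5 is true.
  5. (~p6 \/ ~p8) — ~p8 is true.
  6. (p9 \/ p4) — p9 is true.
  7. (~p2 \/ ~p9 \/ ~p3) — ~p2 is true.
  8. (p1 \/ ~p2 \/ p6) — p6 is true.
  9. (p2 \/ p4) — p4 is true.
  10. (~p5 \/ p9) — p9 is true.
  11. (~p8 \/ p5 \/ ~p3) — ~p8 is true.
  12. (p10 \/ p3 \/ ~p5) — p10 is true.
  13. (p7 \/ ~p4 \/ p10) — p10 is true.
  14. (p7 \/ p2 \/ ~p1) — ~p1 is true.
  15. (p8 \/ p3) — p3 is true.
  16. (~p1 \/ ~p11 \/ ~p3) — ~p11 is true.
  17. (~p1 \/ p2) — ~p1 is true.
  18. (p6 \/ p5 \/ ~p8) — ~p8 is true.
  19. (~p8 \/ p9) — ~p8 is true.
  20. (~p10 \/ p7 \/ ~p6) — p7 is true.
  21. (~p8 \/ p11 \/ p4) — ~p8 is true.
  22. (~p8 \/ p1) — ~p8 is true.

p1=False  p2=False  p3=True  p4=True  p5=False  p6=True  p7=True  p8=False  p9=True  p10=True  p11=False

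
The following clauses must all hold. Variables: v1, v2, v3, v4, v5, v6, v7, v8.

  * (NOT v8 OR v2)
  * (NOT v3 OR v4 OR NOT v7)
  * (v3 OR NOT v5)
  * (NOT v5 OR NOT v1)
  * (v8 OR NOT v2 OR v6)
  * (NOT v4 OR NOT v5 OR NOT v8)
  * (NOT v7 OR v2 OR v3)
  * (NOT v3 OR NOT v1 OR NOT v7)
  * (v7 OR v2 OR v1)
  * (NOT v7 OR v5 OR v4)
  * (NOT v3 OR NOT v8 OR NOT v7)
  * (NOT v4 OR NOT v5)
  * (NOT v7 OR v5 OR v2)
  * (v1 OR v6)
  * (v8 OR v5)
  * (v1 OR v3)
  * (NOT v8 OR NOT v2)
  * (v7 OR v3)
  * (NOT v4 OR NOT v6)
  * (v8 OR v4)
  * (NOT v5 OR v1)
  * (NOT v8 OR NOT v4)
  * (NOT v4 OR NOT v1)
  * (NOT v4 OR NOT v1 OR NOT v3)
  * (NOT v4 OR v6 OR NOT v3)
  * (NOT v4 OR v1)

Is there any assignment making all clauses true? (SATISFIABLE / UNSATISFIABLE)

UNSATISFIABLE

v4 = True:
  propagation gives v5=False, v8=True; an empty clause results — contradiction.
v4 = False:
  propagation gives v8=True, v2=True; an empty clause results — contradiction.
Every branch closes, so no satisfying assignment exists.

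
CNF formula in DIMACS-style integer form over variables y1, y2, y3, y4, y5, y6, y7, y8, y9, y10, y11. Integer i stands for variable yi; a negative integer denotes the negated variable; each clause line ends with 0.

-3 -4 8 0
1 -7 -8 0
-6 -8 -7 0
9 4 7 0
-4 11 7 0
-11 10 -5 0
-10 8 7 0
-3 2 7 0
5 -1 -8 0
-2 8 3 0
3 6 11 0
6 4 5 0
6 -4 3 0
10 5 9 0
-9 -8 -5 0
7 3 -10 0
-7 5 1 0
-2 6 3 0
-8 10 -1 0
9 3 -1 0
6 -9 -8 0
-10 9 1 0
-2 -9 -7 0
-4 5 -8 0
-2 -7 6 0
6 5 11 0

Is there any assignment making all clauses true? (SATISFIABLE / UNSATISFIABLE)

SATISFIABLE

Branch on y1: take y1 = True.
Try y2 = False.
For the remaining variables, y3 = False, y4 = False, y5 = True, y6 = False, y7 = True, y8 = False, y9 = True, y10 = True, y11 = True works.
So y1=True, y2=False, y3=False, y4=False, y5=True, y6=False, y7=True, y8=False, y9=True, y10=True, y11=True is a satisfying assignment.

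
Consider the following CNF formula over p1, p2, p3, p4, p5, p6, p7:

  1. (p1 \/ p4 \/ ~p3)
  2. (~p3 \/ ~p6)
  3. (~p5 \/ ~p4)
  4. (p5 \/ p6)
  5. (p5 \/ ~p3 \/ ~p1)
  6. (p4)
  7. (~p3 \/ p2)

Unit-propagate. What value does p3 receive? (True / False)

False

(p4) is a unit clause: p4 = True.
In (~p4 \/ ~p5), ~p4 is now false; ~p5 must hold, so p5 = False.
From (p5 \/ p6) and p5 = False: p6 = True.
From (~p3 \/ ~p6) and p6 = True: p3 = False.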